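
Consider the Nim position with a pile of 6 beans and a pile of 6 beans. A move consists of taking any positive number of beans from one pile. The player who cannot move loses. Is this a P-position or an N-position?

Nim-sum: 6 ^ 6 = 0.
The nim-sum is 0, so this is a P-position: the player to move is in a losing position under optimal play.

P-position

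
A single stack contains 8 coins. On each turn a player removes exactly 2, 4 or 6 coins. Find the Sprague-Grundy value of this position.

0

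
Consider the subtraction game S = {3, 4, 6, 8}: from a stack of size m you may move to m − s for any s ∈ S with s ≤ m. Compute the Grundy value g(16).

Grundy values for subtraction set {3, 4, 6, 8}:
k:     0  1  2  3  4  5  6  7  8  9 10 11 12 13 14 15 16
g(k):  0  0  0  1  1  1  2  2  2  3  3  0  0  0  1  1  1
So g(16) = 1.

1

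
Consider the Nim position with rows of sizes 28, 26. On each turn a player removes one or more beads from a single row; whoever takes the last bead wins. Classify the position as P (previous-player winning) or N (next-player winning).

N-position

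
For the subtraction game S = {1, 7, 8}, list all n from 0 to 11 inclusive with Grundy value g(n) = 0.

0, 2, 4, 6

Build the Grundy sequence with g(k) = mex{g(k−s) : s ∈ {1, 7, 8}, s ≤ k}:
g(0) = mex{} = 0
g(1) = mex{0} = 1
g(2) = mex{1} = 0
g(3) = mex{0} = 1
g(4) = mex{1} = 0
g(5) = mex{0} = 1
g(6) = mex{1} = 0
g(7) = mex{0} = 1
g(8) = mex{0,1} = 2
g(9) = mex{0,1,2} = 3
g(10) = mex{0,1,3} = 2
g(11) = mex{0,1,2} = 3
The P-positions (g = 0) in 0..11 are 0, 2, 4, 6.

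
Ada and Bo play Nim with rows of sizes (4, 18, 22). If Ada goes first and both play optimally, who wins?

Nim-sum: 4 XOR 18 XOR 22 = 0.
The nim-sum is 0, so this is a P-position: the player to move is in a losing position under optimal play; Ada is about to move from it and so loses — Bo wins.

Bo wins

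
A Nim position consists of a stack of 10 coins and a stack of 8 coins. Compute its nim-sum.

Compute the nim-sum pairwise:
10 ⊕ 8 = 2

2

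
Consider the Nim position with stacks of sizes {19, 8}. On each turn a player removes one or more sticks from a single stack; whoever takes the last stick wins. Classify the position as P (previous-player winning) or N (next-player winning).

N-position

Nim-sum: 19 ^ 8 = 27.
The nim-sum is 27 ≠ 0, so this is an N-position: the player to move can win.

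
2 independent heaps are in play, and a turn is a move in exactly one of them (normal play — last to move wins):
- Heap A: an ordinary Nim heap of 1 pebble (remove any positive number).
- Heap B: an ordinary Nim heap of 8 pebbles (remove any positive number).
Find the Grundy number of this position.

9

Heap A is a plain Nim heap of size 1, so its Grundy value is 1.
Heap B is a plain Nim heap of size 8, so its Grundy value is 8.
By the Sprague-Grundy theorem, the Grundy value of a sum of independent games is the XOR of the component values.
Combined value = 1 ⊕ 8 = 9.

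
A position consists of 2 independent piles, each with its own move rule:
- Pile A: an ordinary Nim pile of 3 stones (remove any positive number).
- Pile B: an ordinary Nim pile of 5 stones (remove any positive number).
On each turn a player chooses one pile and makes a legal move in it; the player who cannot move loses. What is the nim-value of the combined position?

Pile A is a plain Nim pile of size 3, so its Grundy value is 3.
Pile B is a plain Nim pile of size 5, so its Grundy value is 5.
The value of a disjunctive sum is the nim-sum of the parts.
Combined value = 3 XOR 5 = 6.

6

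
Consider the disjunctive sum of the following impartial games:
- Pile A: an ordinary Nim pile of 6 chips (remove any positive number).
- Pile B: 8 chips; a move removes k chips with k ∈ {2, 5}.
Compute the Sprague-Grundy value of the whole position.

6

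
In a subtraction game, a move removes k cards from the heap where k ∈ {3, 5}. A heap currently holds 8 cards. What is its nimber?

0

Grundy values for subtraction set {3, 5}:
k:     0  1  2  3  4  5  6  7  8
g(k):  0  0  0  1  1  1  2  2  0
So g(8) = 0.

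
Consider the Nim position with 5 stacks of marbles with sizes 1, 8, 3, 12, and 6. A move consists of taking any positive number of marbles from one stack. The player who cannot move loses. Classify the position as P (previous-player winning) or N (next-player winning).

Compute the nim-sum pairwise:
1 ⊕ 8 = 9
9 ⊕ 3 = 10
10 ⊕ 12 = 6
6 ⊕ 6 = 0
The nim-sum is 0, so this is a P-position: the player to move is in a losing position under optimal play.

P-position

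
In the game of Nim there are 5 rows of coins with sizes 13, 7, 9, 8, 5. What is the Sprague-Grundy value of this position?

Compute the nim-sum pairwise:
13 XOR 7 = 10
10 XOR 9 = 3
3 XOR 8 = 11
11 XOR 5 = 14

14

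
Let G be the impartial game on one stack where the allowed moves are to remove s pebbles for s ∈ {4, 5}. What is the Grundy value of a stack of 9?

0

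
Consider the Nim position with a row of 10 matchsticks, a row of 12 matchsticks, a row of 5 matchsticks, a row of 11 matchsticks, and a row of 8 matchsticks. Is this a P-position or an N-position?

Nim-sum: 10 ⊕ 12 ⊕ 5 ⊕ 11 ⊕ 8 = 0.
The nim-sum is 0, so this is a P-position: the player to move is in a losing position under optimal play.

P-position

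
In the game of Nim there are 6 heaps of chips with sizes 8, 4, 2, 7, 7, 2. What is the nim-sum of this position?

12

In binary:
  1000  (8)
  0100  (4)
  0010  (2)
  0111  (7)
  0111  (7)
  0010  (2)
  ----
  1100  (12)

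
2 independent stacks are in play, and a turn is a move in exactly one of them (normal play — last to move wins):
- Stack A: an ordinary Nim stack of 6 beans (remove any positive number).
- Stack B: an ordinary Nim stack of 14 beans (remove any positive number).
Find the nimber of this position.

8

Stack A is a plain Nim stack of size 6, so its Grundy value is 6.
Stack B is a plain Nim stack of size 14, so its Grundy value is 14.
The value of a disjunctive sum is the nim-sum of the parts.
Combined value = 6 XOR 14 = 8.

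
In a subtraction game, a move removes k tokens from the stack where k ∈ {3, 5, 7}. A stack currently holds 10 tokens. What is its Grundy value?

0

Build the Grundy sequence with g(k) = mex{g(k−s) : s ∈ {3, 5, 7}, s ≤ k}:
g(0) = mex{} = 0
g(1) = mex{} = 0
g(2) = mex{} = 0
g(3) = mex{0} = 1
g(4) = mex{0} = 1
g(5) = mex{0} = 1
g(6) = mex{0,1} = 2
g(7) = mex{0,1} = 2
g(8) = mex{0,1} = 2
g(9) = mex{0,1,2} = 3
g(10) = mex{1,2} = 0
So g(10) = 0.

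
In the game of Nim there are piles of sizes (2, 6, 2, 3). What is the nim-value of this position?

5

Compute the nim-sum pairwise:
2 ⊕ 6 = 4
4 ⊕ 2 = 6
6 ⊕ 3 = 5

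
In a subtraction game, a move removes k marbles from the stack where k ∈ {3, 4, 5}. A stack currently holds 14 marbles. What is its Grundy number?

2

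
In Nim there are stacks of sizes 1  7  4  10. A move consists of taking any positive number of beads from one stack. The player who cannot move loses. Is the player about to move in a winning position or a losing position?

Winning position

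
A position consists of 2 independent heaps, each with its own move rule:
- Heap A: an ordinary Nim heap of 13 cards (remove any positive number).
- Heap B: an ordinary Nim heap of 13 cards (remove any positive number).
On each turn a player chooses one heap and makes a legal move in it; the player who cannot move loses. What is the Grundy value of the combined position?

0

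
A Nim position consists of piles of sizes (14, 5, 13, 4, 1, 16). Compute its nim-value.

19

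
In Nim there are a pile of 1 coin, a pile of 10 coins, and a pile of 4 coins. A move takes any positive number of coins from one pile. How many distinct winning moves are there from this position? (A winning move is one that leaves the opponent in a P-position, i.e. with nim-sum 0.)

In binary:
  0001  (1)
  1010  (10)
  0100  (4)
  ----
  1111  (15)
The overall nim-sum is X = 15. A pile of size p has a winning move iff p XOR X < p (reduce it to p XOR X).
  1: 1 XOR 15 = 14 ≥ 1 — no move.
  10: 10 XOR 15 = 5 < 10 — winning move (to 5).
  4: 4 XOR 15 = 11 ≥ 4 — no move.
That gives 1 winning move.

1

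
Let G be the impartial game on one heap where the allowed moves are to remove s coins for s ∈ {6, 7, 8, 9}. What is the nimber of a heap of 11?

Grundy values for subtraction set {6, 7, 8, 9}:
k:     0  1  2  3  4  5  6  7  8  9 10 11
g(k):  0  0  0  0  0  0  1  1  1  1  1  1
So g(11) = 1.

1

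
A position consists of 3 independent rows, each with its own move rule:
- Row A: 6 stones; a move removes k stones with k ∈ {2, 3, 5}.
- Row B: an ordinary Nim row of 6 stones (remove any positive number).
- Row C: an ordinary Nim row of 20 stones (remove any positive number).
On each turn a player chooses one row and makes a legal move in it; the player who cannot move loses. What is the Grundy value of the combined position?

17

Build the Grundy sequence for row A with g(k) = mex{g(k−s) : s ∈ {2, 3, 5}, s ≤ k}:
g(0) = mex{} = 0
g(1) = mex{} = 0
g(2) = mex{0} = 1
g(3) = mex{0} = 1
g(4) = mex{0,1} = 2
g(5) = mex{0,1} = 2
g(6) = mex{0,1,2} = 3
So g(6) = 3.
Row B is a plain Nim row of size 6, so its Grundy value is 6.
Row C is a plain Nim row of size 20, so its Grundy value is 20.
The value of a disjunctive sum is the nim-sum of the parts.
Combined value = 3 ⊕ 6 ⊕ 20 = 17.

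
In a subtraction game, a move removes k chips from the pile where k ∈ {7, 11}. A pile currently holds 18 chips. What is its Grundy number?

0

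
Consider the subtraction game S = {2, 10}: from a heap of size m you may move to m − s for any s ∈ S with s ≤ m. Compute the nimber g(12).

0

Grundy values for subtraction set {2, 10}:
k:     0  1  2  3  4  5  6  7  8  9 10 11 12
g(k):  0  0  1  1  0  0  1  1  0  0  1  1  0
So g(12) = 0.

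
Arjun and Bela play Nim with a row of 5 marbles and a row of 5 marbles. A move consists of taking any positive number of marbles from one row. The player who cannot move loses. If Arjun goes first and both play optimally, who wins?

Bela wins

Bitwise XOR of the heap sizes:
  101  (5)
  101  (5)
  ---
  000  (0)
The nim-sum is 0, so this is a P-position: the player to move is in a losing position under optimal play; Arjun is about to move from it and so loses — Bela wins.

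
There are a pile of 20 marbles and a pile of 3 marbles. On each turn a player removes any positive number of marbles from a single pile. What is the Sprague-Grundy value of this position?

23

In binary:
  10100  (20)
  00011  (3)
  -----
  10111  (23)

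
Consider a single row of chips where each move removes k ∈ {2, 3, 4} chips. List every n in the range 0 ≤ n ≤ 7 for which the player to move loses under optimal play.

0, 1, 6, 7

Build the Grundy sequence with g(k) = mex{g(k−s) : s ∈ {2, 3, 4}, s ≤ k}:
k:     0  1  2  3  4  5  6  7
g(k):  0  0  1  1  2  2  0  0
The P-positions (g = 0) in 0..7 are 0, 1, 6, 7.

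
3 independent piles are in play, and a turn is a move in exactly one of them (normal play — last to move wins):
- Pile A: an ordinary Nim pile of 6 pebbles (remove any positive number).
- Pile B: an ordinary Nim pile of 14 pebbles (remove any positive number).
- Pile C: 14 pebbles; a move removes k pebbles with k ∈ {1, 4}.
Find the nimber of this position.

10

Pile A is a plain Nim pile of size 6, so its Grundy value is 6.
Pile B is a plain Nim pile of size 14, so its Grundy value is 14.
Build the Grundy sequence for pile C with g(k) = mex{g(k−s) : s ∈ {1, 4}, s ≤ k}:
k:     0  1  2  3  4  5  6  7  8  9 10 11 12 13 14
g(k):  0  1  0  1  2  0  1  0  1  2  0  1  0  1  2
So g(14) = 2.
By the Sprague-Grundy theorem, the Grundy value of a sum of independent games is the XOR of the component values.
Combined value = 6 ⊕ 14 ⊕ 2 = 10.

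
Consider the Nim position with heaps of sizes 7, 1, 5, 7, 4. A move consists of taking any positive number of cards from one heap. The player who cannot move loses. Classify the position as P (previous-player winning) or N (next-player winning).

P-position

Nim-sum: 7 XOR 1 XOR 5 XOR 7 XOR 4 = 0.
The nim-sum is 0, so this is a P-position: the player to move is in a losing position under optimal play.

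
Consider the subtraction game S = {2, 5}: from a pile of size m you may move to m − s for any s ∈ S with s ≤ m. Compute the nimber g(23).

1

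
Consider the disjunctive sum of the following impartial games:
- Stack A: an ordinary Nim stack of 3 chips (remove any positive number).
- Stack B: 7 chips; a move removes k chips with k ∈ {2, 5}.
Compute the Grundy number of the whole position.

Stack A is a plain Nim stack of size 3, so its Grundy value is 3.
Grundy values for stack B (subtraction set {2, 5}):
k:     0  1  2  3  4  5  6  7
g(k):  0  0  1  1  0  2  1  0
So g(7) = 0.
By the Sprague-Grundy theorem, the Grundy value of a sum of independent games is the XOR of the component values.
Combined value = 3 ⊕ 0 = 3.

3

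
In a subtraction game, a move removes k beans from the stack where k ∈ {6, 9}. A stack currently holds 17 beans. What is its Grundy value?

0

Grundy values for subtraction set {6, 9}:
k:     0  1  2  3  4  5  6  7  8  9 10 11 12 13 14 15 16 17
g(k):  0  0  0  0  0  0  1  1  1  1  1  1  2  2  2  0  0  0
So g(17) = 0.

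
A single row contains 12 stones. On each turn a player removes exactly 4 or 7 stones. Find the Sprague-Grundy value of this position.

0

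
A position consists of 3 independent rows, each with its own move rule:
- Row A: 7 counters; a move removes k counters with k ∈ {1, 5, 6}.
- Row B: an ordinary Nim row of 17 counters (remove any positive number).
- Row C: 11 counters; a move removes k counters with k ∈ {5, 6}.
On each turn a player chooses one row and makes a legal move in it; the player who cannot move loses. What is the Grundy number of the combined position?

18

Grundy values for row A (subtraction set {1, 5, 6}):
g(0) = mex{} = 0
g(1) = mex{0} = 1
g(2) = mex{1} = 0
g(3) = mex{0} = 1
g(4) = mex{1} = 0
g(5) = mex{0} = 1
g(6) = mex{0,1} = 2
g(7) = mex{0,1,2} = 3
So g(7) = 3.
Row B is a plain Nim row of size 17, so its Grundy value is 17.
Grundy values for row C (subtraction set {5, 6}):
g(0) = mex{} = 0
g(1) = mex{} = 0
g(2) = mex{} = 0
g(3) = mex{} = 0
g(4) = mex{} = 0
g(5) = mex{0} = 1
g(6) = mex{0} = 1
g(7) = mex{0} = 1
g(8) = mex{0} = 1
g(9) = mex{0} = 1
g(10) = mex{0,1} = 2
g(11) = mex{1} = 0
So g(11) = 0.
The value of a disjunctive sum is the nim-sum of the parts.
Combined value = 3 ⊕ 17 ⊕ 0 = 18.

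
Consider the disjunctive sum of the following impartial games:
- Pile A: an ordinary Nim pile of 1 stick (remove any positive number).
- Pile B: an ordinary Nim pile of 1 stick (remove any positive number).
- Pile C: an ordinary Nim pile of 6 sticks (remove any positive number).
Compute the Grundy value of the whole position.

Pile A is a plain Nim pile of size 1, so its Grundy value is 1.
Pile B is a plain Nim pile of size 1, so its Grundy value is 1.
Pile C is a plain Nim pile of size 6, so its Grundy value is 6.
The value of a disjunctive sum is the nim-sum of the parts.
Combined value = 1 ⊕ 1 ⊕ 6 = 6.

6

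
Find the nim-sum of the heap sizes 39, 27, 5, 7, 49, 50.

Nim-sum: 39 ^ 27 ^ 5 ^ 7 ^ 49 ^ 50 = 61.

61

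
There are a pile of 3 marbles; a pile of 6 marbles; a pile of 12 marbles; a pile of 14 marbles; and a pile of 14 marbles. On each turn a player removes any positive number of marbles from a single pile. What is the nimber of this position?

9

Nim-sum: 3 ^ 6 ^ 12 ^ 14 ^ 14 = 9.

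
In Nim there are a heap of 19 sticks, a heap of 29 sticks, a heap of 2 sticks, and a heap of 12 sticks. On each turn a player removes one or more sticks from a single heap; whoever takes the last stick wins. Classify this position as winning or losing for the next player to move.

Losing position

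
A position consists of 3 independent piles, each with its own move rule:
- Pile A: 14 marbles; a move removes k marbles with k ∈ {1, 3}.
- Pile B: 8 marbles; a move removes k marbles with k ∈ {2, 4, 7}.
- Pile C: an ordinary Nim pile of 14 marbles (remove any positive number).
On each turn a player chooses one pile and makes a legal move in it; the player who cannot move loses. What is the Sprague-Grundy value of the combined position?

For pile A, compute g(0), g(1), … with moves {1, 3}:
k:     0  1  2  3  4  5  6  7  8  9 10 11 12 13 14
g(k):  0  1  0  1  0  1  0  1  0  1  0  1  0  1  0
So g(14) = 0.
Build the Grundy sequence for pile B with g(k) = mex{g(k−s) : s ∈ {2, 4, 7}, s ≤ k}:
g(0) = mex{} = 0
g(1) = mex{} = 0
g(2) = mex{0} = 1
g(3) = mex{0} = 1
g(4) = mex{0,1} = 2
g(5) = mex{0,1} = 2
g(6) = mex{1,2} = 0
g(7) = mex{0,1,2} = 3
g(8) = mex{0,2} = 1
So g(8) = 1.
Pile C is a plain Nim pile of size 14, so its Grundy value is 14.
By the Sprague-Grundy theorem, the Grundy value of a sum of independent games is the XOR of the component values.
Combined value = 0 ⊕ 1 ⊕ 14 = 15.

15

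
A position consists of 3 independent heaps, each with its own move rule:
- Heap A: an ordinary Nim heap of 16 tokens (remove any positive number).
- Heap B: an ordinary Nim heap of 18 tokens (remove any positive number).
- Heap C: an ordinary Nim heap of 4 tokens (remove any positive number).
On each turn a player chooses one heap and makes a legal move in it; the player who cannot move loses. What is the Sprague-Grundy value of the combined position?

6

Heap A is a plain Nim heap of size 16, so its Grundy value is 16.
Heap B is a plain Nim heap of size 18, so its Grundy value is 18.
Heap C is a plain Nim heap of size 4, so its Grundy value is 4.
The value of a disjunctive sum is the nim-sum of the parts.
Combined value = 16 XOR 18 XOR 4 = 6.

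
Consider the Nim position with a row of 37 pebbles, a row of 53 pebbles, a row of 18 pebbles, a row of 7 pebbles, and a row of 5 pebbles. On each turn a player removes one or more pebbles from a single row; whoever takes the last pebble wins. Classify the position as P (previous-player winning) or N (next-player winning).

P-position

Nim-sum: 37 ^ 53 ^ 18 ^ 7 ^ 5 = 0.
The nim-sum is 0, so this is a P-position: the player to move is in a losing position under optimal play.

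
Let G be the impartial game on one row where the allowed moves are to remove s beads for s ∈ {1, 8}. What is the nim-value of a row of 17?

2

Build the Grundy sequence with g(k) = mex{g(k−s) : s ∈ {1, 8}, s ≤ k}:
k:     0  1  2  3  4  5  6  7  8  9 10 11 12 13 14 15 16 17
g(k):  0  1  0  1  0  1  0  1  2  0  1  0  1  0  1  0  1  2
So g(17) = 2.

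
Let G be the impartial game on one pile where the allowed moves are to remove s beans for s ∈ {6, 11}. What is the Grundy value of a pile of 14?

Grundy values for subtraction set {6, 11}:
k:     0  1  2  3  4  5  6  7  8  9 10 11 12 13 14
g(k):  0  0  0  0  0  0  1  1  1  1  1  1  2  2  2
So g(14) = 2.

2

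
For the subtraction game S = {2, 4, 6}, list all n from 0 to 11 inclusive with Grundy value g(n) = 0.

0, 1, 8, 9

Compute g(0), g(1), … for moves {2, 4, 6}:
g(0) = mex{} = 0
g(1) = mex{} = 0
g(2) = mex{0} = 1
g(3) = mex{0} = 1
g(4) = mex{0,1} = 2
g(5) = mex{0,1} = 2
g(6) = mex{0,1,2} = 3
g(7) = mex{0,1,2} = 3
g(8) = mex{1,2,3} = 0
g(9) = mex{1,2,3} = 0
g(10) = mex{0,2,3} = 1
g(11) = mex{0,2,3} = 1
The P-positions (g = 0) in 0..11 are 0, 1, 8, 9.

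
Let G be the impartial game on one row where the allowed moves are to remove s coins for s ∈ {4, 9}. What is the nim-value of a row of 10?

Build the Grundy sequence with g(k) = mex{g(k−s) : s ∈ {4, 9}, s ≤ k}:
k:     0  1  2  3  4  5  6  7  8  9 10
g(k):  0  0  0  0  1  1  1  1  0  2  2
So g(10) = 2.

2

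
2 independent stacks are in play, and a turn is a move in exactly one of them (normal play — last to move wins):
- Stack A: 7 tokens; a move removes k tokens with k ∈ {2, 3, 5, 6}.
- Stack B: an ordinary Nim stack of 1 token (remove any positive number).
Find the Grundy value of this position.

2

Grundy values for stack A (subtraction set {2, 3, 5, 6}):
g(0) = mex{} = 0
g(1) = mex{} = 0
g(2) = mex{0} = 1
g(3) = mex{0} = 1
g(4) = mex{0,1} = 2
g(5) = mex{0,1} = 2
g(6) = mex{0,1,2} = 3
g(7) = mex{0,1,2} = 3
So g(7) = 3.
Stack B is a plain Nim stack of size 1, so its Grundy value is 1.
The value of a disjunctive sum is the nim-sum of the parts.
Combined value = 3 XOR 1 = 2.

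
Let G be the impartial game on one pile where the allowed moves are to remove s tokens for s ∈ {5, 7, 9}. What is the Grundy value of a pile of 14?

0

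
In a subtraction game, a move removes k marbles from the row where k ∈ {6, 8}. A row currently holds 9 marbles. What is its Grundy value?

1

Compute g(0), g(1), … for moves {6, 8}:
g(0) = mex{} = 0
g(1) = mex{} = 0
g(2) = mex{} = 0
g(3) = mex{} = 0
g(4) = mex{} = 0
g(5) = mex{} = 0
g(6) = mex{0} = 1
g(7) = mex{0} = 1
g(8) = mex{0} = 1
g(9) = mex{0} = 1
So g(9) = 1.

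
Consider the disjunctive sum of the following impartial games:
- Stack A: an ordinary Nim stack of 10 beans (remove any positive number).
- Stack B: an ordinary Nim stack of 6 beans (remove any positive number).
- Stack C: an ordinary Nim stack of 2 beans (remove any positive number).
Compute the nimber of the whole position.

Stack A is a plain Nim stack of size 10, so its Grundy value is 10.
Stack B is a plain Nim stack of size 6, so its Grundy value is 6.
Stack C is a plain Nim stack of size 2, so its Grundy value is 2.
By the Sprague-Grundy theorem, the Grundy value of a sum of independent games is the XOR of the component values.
Combined value = 10 XOR 6 XOR 2 = 14.

14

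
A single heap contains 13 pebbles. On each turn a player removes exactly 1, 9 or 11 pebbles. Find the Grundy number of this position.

1

Build the Grundy sequence with g(k) = mex{g(k−s) : s ∈ {1, 9, 11}, s ≤ k}:
g(0) = mex{} = 0
g(1) = mex{0} = 1
g(2) = mex{1} = 0
g(3) = mex{0} = 1
g(4) = mex{1} = 0
g(5) = mex{0} = 1
g(6) = mex{1} = 0
g(7) = mex{0} = 1
g(8) = mex{1} = 0
g(9) = mex{0} = 1
g(10) = mex{1} = 0
g(11) = mex{0} = 1
g(12) = mex{1} = 0
g(13) = mex{0} = 1
So g(13) = 1.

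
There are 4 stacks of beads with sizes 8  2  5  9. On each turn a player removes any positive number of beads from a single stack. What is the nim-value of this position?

6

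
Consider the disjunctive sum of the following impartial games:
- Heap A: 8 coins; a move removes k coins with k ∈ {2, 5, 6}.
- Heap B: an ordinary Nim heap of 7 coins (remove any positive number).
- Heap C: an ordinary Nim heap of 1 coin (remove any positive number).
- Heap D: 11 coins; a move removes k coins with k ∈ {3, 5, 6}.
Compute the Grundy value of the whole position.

6

For heap A, compute g(0), g(1), … with moves {2, 5, 6}:
k:     0  1  2  3  4  5  6  7  8
g(k):  0  0  1  1  0  2  1  3  0
So g(8) = 0.
Heap B is a plain Nim heap of size 7, so its Grundy value is 7.
Heap C is a plain Nim heap of size 1, so its Grundy value is 1.
For heap D, compute g(0), g(1), … with moves {3, 5, 6}:
g(0) = mex{} = 0
g(1) = mex{} = 0
g(2) = mex{} = 0
g(3) = mex{0} = 1
g(4) = mex{0} = 1
g(5) = mex{0} = 1
g(6) = mex{0,1} = 2
g(7) = mex{0,1} = 2
g(8) = mex{0,1} = 2
g(9) = mex{1,2} = 0
g(10) = mex{1,2} = 0
g(11) = mex{1,2} = 0
So g(11) = 0.
By the Sprague-Grundy theorem, the Grundy value of a sum of independent games is the XOR of the component values.
Combined value = 0 ⊕ 7 ⊕ 1 ⊕ 0 = 6.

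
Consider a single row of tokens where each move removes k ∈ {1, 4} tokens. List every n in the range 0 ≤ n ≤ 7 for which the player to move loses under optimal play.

0, 2, 5, 7

Grundy values for subtraction set {1, 4}:
k:     0  1  2  3  4  5  6  7
g(k):  0  1  0  1  2  0  1  0
The P-positions (g = 0) in 0..7 are 0, 2, 5, 7.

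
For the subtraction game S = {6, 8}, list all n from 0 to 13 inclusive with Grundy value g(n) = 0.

0, 1, 2, 3, 4, 5

Grundy values for subtraction set {6, 8}:
k:     0  1  2  3  4  5  6  7  8  9 10 11 12 13
g(k):  0  0  0  0  0  0  1  1  1  1  1  1  2  2
The P-positions (g = 0) in 0..13 are 0, 1, 2, 3, 4, 5.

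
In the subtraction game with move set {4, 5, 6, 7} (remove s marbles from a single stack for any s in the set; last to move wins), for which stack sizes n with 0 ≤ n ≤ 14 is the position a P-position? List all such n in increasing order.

0, 1, 2, 3, 11, 12, 13, 14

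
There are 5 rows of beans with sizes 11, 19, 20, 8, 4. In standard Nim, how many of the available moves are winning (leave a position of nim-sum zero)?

Nim-sum: 11 ⊕ 19 ⊕ 20 ⊕ 8 ⊕ 4 = 0.
The nim-sum is already 0, so every move leaves a nonzero nim-sum — there are no winning moves.

0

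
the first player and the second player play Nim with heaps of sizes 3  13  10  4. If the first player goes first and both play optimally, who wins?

the second player wins

Bitwise XOR of the heap sizes:
  0011  (3)
  1101  (13)
  1010  (10)
  0100  (4)
  ----
  0000  (0)
The nim-sum is 0, so this is a P-position: the player to move is in a losing position under optimal play; the first player is about to move from it and so loses — the second player wins.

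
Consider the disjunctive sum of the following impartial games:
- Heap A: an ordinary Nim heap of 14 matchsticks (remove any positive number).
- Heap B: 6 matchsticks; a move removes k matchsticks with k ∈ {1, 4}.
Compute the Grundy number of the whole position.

Heap A is a plain Nim heap of size 14, so its Grundy value is 14.
Build the Grundy sequence for heap B with g(k) = mex{g(k−s) : s ∈ {1, 4}, s ≤ k}:
k:     0  1  2  3  4  5  6
g(k):  0  1  0  1  2  0  1
So g(6) = 1.
The value of a disjunctive sum is the nim-sum of the parts.
Combined value = 14 XOR 1 = 15.

15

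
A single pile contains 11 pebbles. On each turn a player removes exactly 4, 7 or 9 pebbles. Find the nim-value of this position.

2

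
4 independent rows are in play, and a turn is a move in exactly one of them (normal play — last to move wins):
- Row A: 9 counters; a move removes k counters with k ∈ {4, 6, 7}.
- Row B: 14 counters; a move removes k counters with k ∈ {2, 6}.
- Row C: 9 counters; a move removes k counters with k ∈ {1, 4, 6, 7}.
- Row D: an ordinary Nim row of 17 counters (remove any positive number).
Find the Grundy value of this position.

Build the Grundy sequence for row A with g(k) = mex{g(k−s) : s ∈ {4, 6, 7}, s ≤ k}:
g(0) = mex{} = 0
g(1) = mex{} = 0
g(2) = mex{} = 0
g(3) = mex{} = 0
g(4) = mex{0} = 1
g(5) = mex{0} = 1
g(6) = mex{0} = 1
g(7) = mex{0} = 1
g(8) = mex{0,1} = 2
g(9) = mex{0,1} = 2
So g(9) = 2.
For row B, compute g(0), g(1), … with moves {2, 6}:
k:     0  1  2  3  4  5  6  7  8  9 10 11 12 13 14
g(k):  0  0  1  1  0  0  1  1  0  0  1  1  0  0  1
So g(14) = 1.
Grundy values for row C (subtraction set {1, 4, 6, 7}):
g(0) = mex{} = 0
g(1) = mex{0} = 1
g(2) = mex{1} = 0
g(3) = mex{0} = 1
g(4) = mex{0,1} = 2
g(5) = mex{1,2} = 0
g(6) = mex{0} = 1
g(7) = mex{0,1} = 2
g(8) = mex{0,1,2} = 3
g(9) = mex{0,1,3} = 2
So g(9) = 2.
Row D is a plain Nim row of size 17, so its Grundy value is 17.
By the Sprague-Grundy theorem, the Grundy value of a sum of independent games is the XOR of the component values.
Combined value = 2 ⊕ 1 ⊕ 2 ⊕ 17 = 16.

16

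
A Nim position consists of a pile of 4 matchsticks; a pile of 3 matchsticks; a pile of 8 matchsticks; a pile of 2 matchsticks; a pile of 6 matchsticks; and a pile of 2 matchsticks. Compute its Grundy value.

9

Compute the nim-sum pairwise:
4 XOR 3 = 7
7 XOR 8 = 15
15 XOR 2 = 13
13 XOR 6 = 11
11 XOR 2 = 9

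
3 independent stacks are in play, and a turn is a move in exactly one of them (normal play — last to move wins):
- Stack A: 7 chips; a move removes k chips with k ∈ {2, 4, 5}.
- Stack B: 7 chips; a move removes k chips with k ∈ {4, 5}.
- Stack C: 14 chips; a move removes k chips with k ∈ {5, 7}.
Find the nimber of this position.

1

Build the Grundy sequence for stack A with g(k) = mex{g(k−s) : s ∈ {2, 4, 5}, s ≤ k}:
g(0) = mex{} = 0
g(1) = mex{} = 0
g(2) = mex{0} = 1
g(3) = mex{0} = 1
g(4) = mex{0,1} = 2
g(5) = mex{0,1} = 2
g(6) = mex{0,1,2} = 3
g(7) = mex{1,2} = 0
So g(7) = 0.
Grundy values for stack B (subtraction set {4, 5}):
g(0) = mex{} = 0
g(1) = mex{} = 0
g(2) = mex{} = 0
g(3) = mex{} = 0
g(4) = mex{0} = 1
g(5) = mex{0} = 1
g(6) = mex{0} = 1
g(7) = mex{0} = 1
So g(7) = 1.
For stack C, compute g(0), g(1), … with moves {5, 7}:
k:     0  1  2  3  4  5  6  7  8  9 10 11 12 13 14
g(k):  0  0  0  0  0  1  1  1  1  1  2  2  0  0  0
So g(14) = 0.
The value of a disjunctive sum is the nim-sum of the parts.
Combined value = 0 XOR 1 XOR 0 = 1.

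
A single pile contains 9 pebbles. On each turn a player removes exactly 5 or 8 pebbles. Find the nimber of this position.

1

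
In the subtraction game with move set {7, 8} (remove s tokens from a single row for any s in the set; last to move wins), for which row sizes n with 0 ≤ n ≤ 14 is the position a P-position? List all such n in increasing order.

0, 1, 2, 3, 4, 5, 6

Compute g(0), g(1), … for moves {7, 8}:
g(0) = mex{} = 0
g(1) = mex{} = 0
g(2) = mex{} = 0
g(3) = mex{} = 0
g(4) = mex{} = 0
g(5) = mex{} = 0
g(6) = mex{} = 0
g(7) = mex{0} = 1
g(8) = mex{0} = 1
g(9) = mex{0} = 1
g(10) = mex{0} = 1
g(11) = mex{0} = 1
g(12) = mex{0} = 1
g(13) = mex{0} = 1
g(14) = mex{0,1} = 2
The P-positions (g = 0) in 0..14 are 0, 1, 2, 3, 4, 5, 6.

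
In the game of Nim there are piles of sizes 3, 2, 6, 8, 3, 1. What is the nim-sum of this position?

In binary:
  0011  (3)
  0010  (2)
  0110  (6)
  1000  (8)
  0011  (3)
  0001  (1)
  ----
  1101  (13)

13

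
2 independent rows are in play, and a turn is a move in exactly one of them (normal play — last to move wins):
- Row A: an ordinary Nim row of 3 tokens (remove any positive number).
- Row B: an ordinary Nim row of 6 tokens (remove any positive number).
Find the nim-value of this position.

Row A is a plain Nim row of size 3, so its Grundy value is 3.
Row B is a plain Nim row of size 6, so its Grundy value is 6.
The value of a disjunctive sum is the nim-sum of the parts.
Combined value = 3 ⊕ 6 = 5.

5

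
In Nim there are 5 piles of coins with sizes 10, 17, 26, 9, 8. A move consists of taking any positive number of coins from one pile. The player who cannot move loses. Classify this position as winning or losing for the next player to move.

Compute the nim-sum pairwise:
10 ^ 17 = 27
27 ^ 26 = 1
1 ^ 9 = 8
8 ^ 8 = 0
The nim-sum is 0, so this is a P-position: the player to move is in a losing position under optimal play.

Losing position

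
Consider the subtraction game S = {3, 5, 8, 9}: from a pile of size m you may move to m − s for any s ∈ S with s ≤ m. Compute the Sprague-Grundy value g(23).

3

Compute g(0), g(1), … for moves {3, 5, 8, 9}:
k:     0  1  2  3  4  5  6  7  8  9 10 11 12 13 14 15 16 17 18 19 20 21 22 23
g(k):  0  0  0  1  1  1  2  2  2  3  3  3  0  0  0  1  1  1  2  2  2  3  3  3
So g(23) = 3.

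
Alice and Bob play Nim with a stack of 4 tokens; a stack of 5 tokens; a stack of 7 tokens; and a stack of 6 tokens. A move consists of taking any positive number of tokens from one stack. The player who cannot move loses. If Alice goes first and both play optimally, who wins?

Bob wins

Nim-sum: 4 ^ 5 ^ 7 ^ 6 = 0.
The nim-sum is 0, so this is a P-position: the player to move is in a losing position under optimal play; Alice is about to move from it and so loses — Bob wins.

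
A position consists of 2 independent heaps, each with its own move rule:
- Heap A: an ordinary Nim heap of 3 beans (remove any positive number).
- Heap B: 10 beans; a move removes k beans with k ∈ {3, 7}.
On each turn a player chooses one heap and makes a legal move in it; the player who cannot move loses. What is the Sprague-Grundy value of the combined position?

3

Heap A is a plain Nim heap of size 3, so its Grundy value is 3.
For heap B, compute g(0), g(1), … with moves {3, 7}:
k:     0  1  2  3  4  5  6  7  8  9 10
g(k):  0  0  0  1  1  1  0  2  2  1  0
So g(10) = 0.
By the Sprague-Grundy theorem, the Grundy value of a sum of independent games is the XOR of the component values.
Combined value = 3 XOR 0 = 3.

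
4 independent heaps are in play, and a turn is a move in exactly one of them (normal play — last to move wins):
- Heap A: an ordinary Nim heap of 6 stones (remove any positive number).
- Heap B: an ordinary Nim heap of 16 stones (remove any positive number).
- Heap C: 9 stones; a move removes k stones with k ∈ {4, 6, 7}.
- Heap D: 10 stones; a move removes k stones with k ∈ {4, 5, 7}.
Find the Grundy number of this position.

22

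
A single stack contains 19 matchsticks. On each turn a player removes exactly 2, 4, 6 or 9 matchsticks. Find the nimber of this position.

Build the Grundy sequence with g(k) = mex{g(k−s) : s ∈ {2, 4, 6, 9}, s ≤ k}:
k:     0  1  2  3  4  5  6  7  8  9 10 11 12 13 14 15 16 17 18 19
g(k):  0  0  1  1  2  2  3  3  0  4  1  0  2  1  3  2  0  3  1  0
So g(19) = 0.

0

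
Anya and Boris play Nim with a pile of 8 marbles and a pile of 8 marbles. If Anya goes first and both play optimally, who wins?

Boris wins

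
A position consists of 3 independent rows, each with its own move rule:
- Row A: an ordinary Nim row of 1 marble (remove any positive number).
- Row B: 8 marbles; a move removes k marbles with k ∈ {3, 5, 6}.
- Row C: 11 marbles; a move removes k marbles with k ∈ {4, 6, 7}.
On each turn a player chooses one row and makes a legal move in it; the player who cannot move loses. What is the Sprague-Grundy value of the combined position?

3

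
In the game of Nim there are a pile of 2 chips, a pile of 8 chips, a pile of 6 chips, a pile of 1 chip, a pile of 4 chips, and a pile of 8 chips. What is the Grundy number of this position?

1

Write each in binary and XOR column by column:
  0010  (2)
  1000  (8)
  0110  (6)
  0001  (1)
  0100  (4)
  1000  (8)
  ----
  0001  (1)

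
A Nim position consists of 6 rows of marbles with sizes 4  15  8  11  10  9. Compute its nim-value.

Nim-sum: 4 ^ 15 ^ 8 ^ 11 ^ 10 ^ 9 = 11.

11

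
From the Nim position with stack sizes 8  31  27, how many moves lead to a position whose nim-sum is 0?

3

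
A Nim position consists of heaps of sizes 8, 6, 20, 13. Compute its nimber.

23

Compute the nim-sum pairwise:
8 ⊕ 6 = 14
14 ⊕ 20 = 26
26 ⊕ 13 = 23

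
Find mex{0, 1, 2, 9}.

The values 0, 1, 2 are all present; 3 is the first non-negative integer missing from the set.

3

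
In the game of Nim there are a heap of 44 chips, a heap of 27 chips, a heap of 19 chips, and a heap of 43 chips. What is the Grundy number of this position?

Compute the nim-sum pairwise:
44 XOR 27 = 55
55 XOR 19 = 36
36 XOR 43 = 15

15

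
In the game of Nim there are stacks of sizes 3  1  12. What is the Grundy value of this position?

14

Compute the nim-sum pairwise:
3 XOR 1 = 2
2 XOR 12 = 14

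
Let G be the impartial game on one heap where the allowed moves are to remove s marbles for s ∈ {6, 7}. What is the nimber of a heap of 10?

Grundy values for subtraction set {6, 7}:
g(0) = mex{} = 0
g(1) = mex{} = 0
g(2) = mex{} = 0
g(3) = mex{} = 0
g(4) = mex{} = 0
g(5) = mex{} = 0
g(6) = mex{0} = 1
g(7) = mex{0} = 1
g(8) = mex{0} = 1
g(9) = mex{0} = 1
g(10) = mex{0} = 1
So g(10) = 1.

1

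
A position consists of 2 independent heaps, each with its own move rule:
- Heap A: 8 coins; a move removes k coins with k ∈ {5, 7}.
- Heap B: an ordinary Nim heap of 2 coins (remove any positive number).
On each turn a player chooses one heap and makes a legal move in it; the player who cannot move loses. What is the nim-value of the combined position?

3

Grundy values for heap A (subtraction set {5, 7}):
g(0) = mex{} = 0
g(1) = mex{} = 0
g(2) = mex{} = 0
g(3) = mex{} = 0
g(4) = mex{} = 0
g(5) = mex{0} = 1
g(6) = mex{0} = 1
g(7) = mex{0} = 1
g(8) = mex{0} = 1
So g(8) = 1.
Heap B is a plain Nim heap of size 2, so its Grundy value is 2.
The value of a disjunctive sum is the nim-sum of the parts.
Combined value = 1 ⊕ 2 = 3.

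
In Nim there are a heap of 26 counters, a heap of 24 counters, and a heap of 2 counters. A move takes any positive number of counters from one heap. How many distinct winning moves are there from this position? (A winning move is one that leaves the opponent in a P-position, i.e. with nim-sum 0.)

0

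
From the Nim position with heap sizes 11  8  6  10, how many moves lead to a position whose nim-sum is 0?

Compute the nim-sum pairwise:
11 ^ 8 = 3
3 ^ 6 = 5
5 ^ 10 = 15
The overall nim-sum is X = 15. A heap of size p has a winning move iff p XOR X < p (reduce it to p XOR X).
  11: 11 XOR 15 = 4 < 11 — winning move (to 4).
  8: 8 XOR 15 = 7 < 8 — winning move (to 7).
  6: 6 XOR 15 = 9 ≥ 6 — no move.
  10: 10 XOR 15 = 5 < 10 — winning move (to 5).
That gives 3 winning moves.

3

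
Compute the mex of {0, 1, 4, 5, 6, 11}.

2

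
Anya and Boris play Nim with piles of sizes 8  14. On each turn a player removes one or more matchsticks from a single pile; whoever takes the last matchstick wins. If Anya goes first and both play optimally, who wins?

Anya wins

In binary:
  1000  (8)
  1110  (14)
  ----
  0110  (6)
The nim-sum is 6 ≠ 0, so this is an N-position: the player to move can win; Anya has a winning move.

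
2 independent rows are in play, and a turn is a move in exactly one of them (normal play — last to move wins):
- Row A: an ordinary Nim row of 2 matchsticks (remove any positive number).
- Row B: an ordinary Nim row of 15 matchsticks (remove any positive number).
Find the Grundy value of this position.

13

Row A is a plain Nim row of size 2, so its Grundy value is 2.
Row B is a plain Nim row of size 15, so its Grundy value is 15.
By the Sprague-Grundy theorem, the Grundy value of a sum of independent games is the XOR of the component values.
Combined value = 2 XOR 15 = 13.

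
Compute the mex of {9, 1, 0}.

2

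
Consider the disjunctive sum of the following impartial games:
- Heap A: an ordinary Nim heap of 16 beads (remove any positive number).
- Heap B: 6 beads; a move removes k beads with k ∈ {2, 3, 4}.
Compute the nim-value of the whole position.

16

Heap A is a plain Nim heap of size 16, so its Grundy value is 16.
Grundy values for heap B (subtraction set {2, 3, 4}):
k:     0  1  2  3  4  5  6
g(k):  0  0  1  1  2  2  0
So g(6) = 0.
The value of a disjunctive sum is the nim-sum of the parts.
Combined value = 16 ⊕ 0 = 16.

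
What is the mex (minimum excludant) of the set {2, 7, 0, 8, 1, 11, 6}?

The values 0, 1, 2 are all present; 3 is the first non-negative integer missing from the set.

3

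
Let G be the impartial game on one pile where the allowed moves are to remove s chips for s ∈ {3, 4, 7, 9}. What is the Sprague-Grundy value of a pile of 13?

0

Grundy values for subtraction set {3, 4, 7, 9}:
k:     0  1  2  3  4  5  6  7  8  9 10 11 12 13
g(k):  0  0  0  1  1  1  2  2  2  3  3  3  0  0
So g(13) = 0.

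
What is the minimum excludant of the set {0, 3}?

1

0 is in the set but 1 is not, so the mex is 1.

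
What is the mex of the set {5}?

0 is not in the set, so the mex is 0.

0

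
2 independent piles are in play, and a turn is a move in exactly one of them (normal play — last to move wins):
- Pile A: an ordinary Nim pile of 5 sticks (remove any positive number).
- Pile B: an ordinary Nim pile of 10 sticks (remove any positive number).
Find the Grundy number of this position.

15

Pile A is a plain Nim pile of size 5, so its Grundy value is 5.
Pile B is a plain Nim pile of size 10, so its Grundy value is 10.
The value of a disjunctive sum is the nim-sum of the parts.
Combined value = 5 ⊕ 10 = 15.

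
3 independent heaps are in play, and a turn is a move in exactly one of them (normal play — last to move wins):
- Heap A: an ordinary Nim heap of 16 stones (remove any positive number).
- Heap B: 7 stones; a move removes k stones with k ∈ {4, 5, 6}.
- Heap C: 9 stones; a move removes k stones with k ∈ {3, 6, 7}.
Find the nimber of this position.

Heap A is a plain Nim heap of size 16, so its Grundy value is 16.
Build the Grundy sequence for heap B with g(k) = mex{g(k−s) : s ∈ {4, 5, 6}, s ≤ k}:
k:     0  1  2  3  4  5  6  7
g(k):  0  0  0  0  1  1  1  1
So g(7) = 1.
Grundy values for heap C (subtraction set {3, 6, 7}):
g(0) = mex{} = 0
g(1) = mex{} = 0
g(2) = mex{} = 0
g(3) = mex{0} = 1
g(4) = mex{0} = 1
g(5) = mex{0} = 1
g(6) = mex{0,1} = 2
g(7) = mex{0,1} = 2
g(8) = mex{0,1} = 2
g(9) = mex{0,1,2} = 3
So g(9) = 3.
The value of a disjunctive sum is the nim-sum of the parts.
Combined value = 16 ⊕ 1 ⊕ 3 = 18.

18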